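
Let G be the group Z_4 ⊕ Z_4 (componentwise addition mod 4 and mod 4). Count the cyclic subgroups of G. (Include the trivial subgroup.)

Group the elements of G by the cyclic subgroup they generate; each cyclic subgroup of order d accounts for φ(d) elements.
Cyclic subgroups by order — order 1: 1; order 2: 3; order 4: 6.
Total: 10.

10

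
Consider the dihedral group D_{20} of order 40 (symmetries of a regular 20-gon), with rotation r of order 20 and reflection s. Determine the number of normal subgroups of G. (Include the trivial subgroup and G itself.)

G has 48 subgroups. Checking conjugation-invariance by order — order 1: 1/1 normal; order 2: 1/21 normal; order 4: 1/11 normal; order 5: 1/1 normal; order 8: 0/5 normal; order 10: 1/5 normal; order 20: 3/3 normal; order 40: 1/1 normal.
Total normal subgroups: 9.

9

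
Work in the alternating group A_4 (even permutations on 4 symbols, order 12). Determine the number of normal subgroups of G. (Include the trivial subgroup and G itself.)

3

G has 10 subgroups. Checking conjugation-invariance by order — order 1: 1/1 normal; order 2: 0/3 normal; order 3: 0/4 normal; order 4: 1/1 normal; order 12: 1/1 normal.
Total normal subgroups: 3.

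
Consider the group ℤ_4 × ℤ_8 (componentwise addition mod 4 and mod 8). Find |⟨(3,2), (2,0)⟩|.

8

|⟨(3,2)⟩| = 4 and |⟨(2,0)⟩| = 2, so |H| is a multiple of lcm(4, 2) = 4 and divides |G| = 32.
Closing under the operation: H = {(0,0), (0,4), (1,2), (1,6), (2,0), (2,4), (3,2), (3,6)}, so |H| = 8.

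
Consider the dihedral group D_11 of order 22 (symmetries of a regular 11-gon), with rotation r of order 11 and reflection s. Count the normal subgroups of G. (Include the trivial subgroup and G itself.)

3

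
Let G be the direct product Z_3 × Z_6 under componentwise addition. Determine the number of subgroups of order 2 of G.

1

|G| = 18 and 2 | 18, so subgroups of order 2 are possible by Lagrange.
The subgroups of order 2 are: {(0,0), (0,3)}.
So G has 1 subgroup of order 2.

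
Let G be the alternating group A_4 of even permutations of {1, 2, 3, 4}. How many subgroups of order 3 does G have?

|G| = 12 and 3 | 12, so subgroups of order 3 are possible by Lagrange.
The subgroups of order 3 are: {e, (1 2 3), (1 3 2)}; {e, (1 2 4), (1 4 2)}; {e, (1 3 4), (1 4 3)}; {e, (2 3 4), (2 4 3)}.
So G has 4 subgroups of order 3.

4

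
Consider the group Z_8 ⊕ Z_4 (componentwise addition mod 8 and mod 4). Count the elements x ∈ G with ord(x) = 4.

12

An element (a,b) has order lcm(ord(a), ord(b)); count pairs with lcm equal to 4.
Enumerating gives 12 such elements.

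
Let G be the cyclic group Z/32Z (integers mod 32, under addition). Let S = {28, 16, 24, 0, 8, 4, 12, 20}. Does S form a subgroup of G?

Yes

|S| = 8 divides |G| = 32, consistent with Lagrange.
S contains the identity, every element's inverse is in S, and S is closed under +: it is a subgroup.
In fact S = ⟨4⟩.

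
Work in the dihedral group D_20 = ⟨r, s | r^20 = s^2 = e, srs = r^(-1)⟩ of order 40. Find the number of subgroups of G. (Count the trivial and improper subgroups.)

48

|G| = 40, so by Lagrange every subgroup order divides 40. Divisors: 1, 2, 4, 5, 8, 10, 20, 40.
Subgroups by order — order 1: 1; order 2: 21; order 4: 11; order 5: 1; order 8: 5; order 10: 5; order 20: 3; order 40: 1.
Total: 1 + 21 + 11 + 1 + 5 + 5 + 3 + 1 = 48.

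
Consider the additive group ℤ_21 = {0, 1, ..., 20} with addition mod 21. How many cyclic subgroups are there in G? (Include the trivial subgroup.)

Each element a generates a cyclic subgroup ⟨a⟩; distinct elements may generate the same one (a cyclic group of order d has φ(d) generators).
Cyclic subgroups by order — order 1: 1; order 3: 1; order 7: 1; order 21: 1.
Total: 4.

4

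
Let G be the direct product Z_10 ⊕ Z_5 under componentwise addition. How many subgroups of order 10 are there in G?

6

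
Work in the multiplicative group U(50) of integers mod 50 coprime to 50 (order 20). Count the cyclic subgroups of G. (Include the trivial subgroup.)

A cyclic subgroup of order d is generated by each of its φ(d) elements of order d, so the cyclic subgroups of order d number (#elements of order d)/φ(d).
Cyclic subgroups by order — order 1: 1; order 2: 1; order 4: 1; order 5: 1; order 10: 1; order 20: 1.
Total: 6.

6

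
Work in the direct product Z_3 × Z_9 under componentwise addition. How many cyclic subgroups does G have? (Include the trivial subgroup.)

8

Group the elements of G by the cyclic subgroup they generate; each cyclic subgroup of order d accounts for φ(d) elements.
Cyclic subgroups by order — order 1: 1; order 3: 4; order 9: 3.
Total: 8.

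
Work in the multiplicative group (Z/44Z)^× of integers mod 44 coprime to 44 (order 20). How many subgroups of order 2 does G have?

3

|G| = 20 and 2 | 20, so subgroups of order 2 are possible by Lagrange.
The subgroups of order 2 are: {1, 21}; {1, 23}; {1, 43}.
So G has 3 subgroups of order 2.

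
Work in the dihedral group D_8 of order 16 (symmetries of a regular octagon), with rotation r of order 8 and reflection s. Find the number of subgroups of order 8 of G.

|G| = 16 and 8 | 16, so subgroups of order 8 are possible by Lagrange.
The subgroups of order 8 are: {e, r, r^2, r^3, r^4, r^5, r^6, r^7}; {e, r^2, r^4, r^6, s, r^2s, r^4s, r^6s}; {e, r^2, r^4, r^6, rs, r^3s, r^5s, r^7s}.
So G has 3 subgroups of order 8.

3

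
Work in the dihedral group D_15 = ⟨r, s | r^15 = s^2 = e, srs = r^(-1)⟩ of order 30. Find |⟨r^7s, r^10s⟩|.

10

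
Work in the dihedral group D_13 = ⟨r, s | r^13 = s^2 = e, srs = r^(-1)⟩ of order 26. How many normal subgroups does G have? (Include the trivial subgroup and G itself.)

3

G has 16 subgroups. Checking conjugation-invariance by order — order 1: 1/1 normal; order 2: 0/13 normal; order 13: 1/1 normal; order 26: 1/1 normal.
Total normal subgroups: 3.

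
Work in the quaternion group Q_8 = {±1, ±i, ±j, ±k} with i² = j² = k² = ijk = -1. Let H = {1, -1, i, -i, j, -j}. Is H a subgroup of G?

No

|H| = 6 does not divide |G| = 8, so by Lagrange H is not a subgroup.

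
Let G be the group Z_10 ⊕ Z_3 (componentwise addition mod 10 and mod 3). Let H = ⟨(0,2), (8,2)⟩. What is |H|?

15

|⟨(0,2)⟩| = 3 and |⟨(8,2)⟩| = 15, so |H| is a multiple of lcm(3, 15) = 15 and divides |G| = 30.
Closing under the operation: H = {(0,0), (0,1), (0,2), (2,0), (2,1), (2,2), (4,0), (4,1), (4,2), (6,0), (6,1), (6,2), (8,0), (8,1), (8,2)}, so |H| = 15.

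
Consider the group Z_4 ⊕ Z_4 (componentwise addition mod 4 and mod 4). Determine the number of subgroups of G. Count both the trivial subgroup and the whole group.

|G| = 16, so by Lagrange every subgroup order divides 16. Divisors: 1, 2, 4, 8, 16.
Subgroups by order — order 1: 1; order 2: 3; order 4: 7; order 8: 3; order 16: 1.
Total: 1 + 3 + 7 + 3 + 1 = 15.

15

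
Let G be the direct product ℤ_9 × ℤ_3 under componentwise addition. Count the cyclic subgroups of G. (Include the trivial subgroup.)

Each element a generates a cyclic subgroup ⟨a⟩; distinct elements may generate the same one (a cyclic group of order d has φ(d) generators).
Cyclic subgroups by order — order 1: 1; order 3: 4; order 9: 3.
Total: 8.

8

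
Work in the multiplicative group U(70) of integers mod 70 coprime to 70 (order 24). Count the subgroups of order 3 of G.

1

|G| = 24 and 3 | 24, so subgroups of order 3 are possible by Lagrange.
The subgroups of order 3 are: {1, 11, 51}.
So G has 1 subgroup of order 3.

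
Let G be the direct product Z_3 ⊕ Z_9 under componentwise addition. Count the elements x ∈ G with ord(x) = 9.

18

An element (a,b) has order lcm(ord(a), ord(b)); count pairs with lcm equal to 9.
Enumerating gives 18 such elements.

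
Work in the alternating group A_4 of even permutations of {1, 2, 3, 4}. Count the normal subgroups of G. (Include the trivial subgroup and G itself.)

G has 10 subgroups. Checking conjugation-invariance by order — order 1: 1/1 normal; order 2: 0/3 normal; order 3: 0/4 normal; order 4: 1/1 normal; order 12: 1/1 normal.
Total normal subgroups: 3.

3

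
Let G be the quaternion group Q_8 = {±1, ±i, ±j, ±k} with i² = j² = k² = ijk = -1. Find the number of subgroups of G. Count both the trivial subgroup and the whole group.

|G| = 8, so by Lagrange every subgroup order divides 8. Divisors: 1, 2, 4, 8.
Subgroups by order — order 1: 1; order 2: 1; order 4: 3; order 8: 1.
Total: 1 + 1 + 3 + 1 = 6.

6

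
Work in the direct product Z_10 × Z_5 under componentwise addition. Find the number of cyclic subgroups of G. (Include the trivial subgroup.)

14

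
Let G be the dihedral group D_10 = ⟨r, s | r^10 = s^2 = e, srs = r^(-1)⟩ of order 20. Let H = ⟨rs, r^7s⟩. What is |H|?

10

|⟨rs⟩| = 2 and |⟨r^7s⟩| = 2, so |H| is a multiple of lcm(2, 2) = 2 and divides |G| = 20.
Closing under the operation: H = {e, r^2, r^4, r^6, r^8, rs, r^3s, r^5s, r^7s, r^9s}, so |H| = 10.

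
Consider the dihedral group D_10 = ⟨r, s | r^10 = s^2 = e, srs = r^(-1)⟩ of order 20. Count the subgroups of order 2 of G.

11

|G| = 20 and 2 | 20, so subgroups of order 2 are possible by Lagrange.
The subgroups of order 2 are: {e, r^2s}; {e, r^3s}; {e, r^4s}; {e, r^5}; … (11 in all).
So G has 11 subgroups of order 2.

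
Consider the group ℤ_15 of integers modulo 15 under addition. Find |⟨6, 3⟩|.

5

|⟨6⟩| = 5 and |⟨3⟩| = 5, so |H| is a multiple of lcm(5, 5) = 5 and divides |G| = 15.
Closing under the operation: H = {0, 3, 6, 9, 12}, so |H| = 5.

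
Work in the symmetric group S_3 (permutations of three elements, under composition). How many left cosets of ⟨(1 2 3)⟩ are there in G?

|⟨(1 2 3)⟩| = 3 and |G| = 6.
By Lagrange, [G : H] = |G|/|H| = 6/3 = 2.

2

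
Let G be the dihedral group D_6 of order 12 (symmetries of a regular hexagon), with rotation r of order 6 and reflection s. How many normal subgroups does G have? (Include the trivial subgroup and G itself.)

7

G has 16 subgroups. Checking conjugation-invariance by order — order 1: 1/1 normal; order 2: 1/7 normal; order 3: 1/1 normal; order 4: 0/3 normal; order 6: 3/3 normal; order 12: 1/1 normal.
Total normal subgroups: 7.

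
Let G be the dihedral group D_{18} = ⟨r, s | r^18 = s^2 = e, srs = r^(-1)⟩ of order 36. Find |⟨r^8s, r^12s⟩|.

|⟨r^8s⟩| = 2 and |⟨r^12s⟩| = 2, so |H| is a multiple of lcm(2, 2) = 2 and divides |G| = 36.
Closing under the operation: H = {e, r^2, r^4, r^6, r^8, r^10, r^12, r^14, r^16, s, r^2s, r^4s, r^6s, r^8s, r^10s, r^12s, r^14s, r^16s}, so |H| = 18.

18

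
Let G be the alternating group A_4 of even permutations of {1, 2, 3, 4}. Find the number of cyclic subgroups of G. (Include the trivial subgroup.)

8

Group the elements of G by the cyclic subgroup they generate; each cyclic subgroup of order d accounts for φ(d) elements.
Cyclic subgroups by order — order 1: 1; order 2: 3; order 3: 4.
Total: 8.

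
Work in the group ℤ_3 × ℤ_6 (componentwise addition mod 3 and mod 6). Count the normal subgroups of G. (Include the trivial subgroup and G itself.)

G is abelian, so every subgroup is normal.
G has 12 subgroups in total, hence 12 normal subgroups.

12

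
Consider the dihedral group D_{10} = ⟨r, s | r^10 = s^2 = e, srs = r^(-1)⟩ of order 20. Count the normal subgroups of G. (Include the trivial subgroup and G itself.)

G has 22 subgroups. Checking conjugation-invariance by order — order 1: 1/1 normal; order 2: 1/11 normal; order 4: 0/5 normal; order 5: 1/1 normal; order 10: 3/3 normal; order 20: 1/1 normal.
Total normal subgroups: 7.

7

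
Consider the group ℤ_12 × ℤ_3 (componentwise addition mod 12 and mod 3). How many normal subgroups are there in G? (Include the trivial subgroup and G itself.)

18

G is abelian, so every subgroup is normal.
G has 18 subgroups in total, hence 18 normal subgroups.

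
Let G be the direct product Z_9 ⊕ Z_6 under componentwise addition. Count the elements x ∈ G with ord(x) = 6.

8

An element (a,b) has order lcm(ord(a), ord(b)); count pairs with lcm equal to 6.
Enumerating gives 8 such elements.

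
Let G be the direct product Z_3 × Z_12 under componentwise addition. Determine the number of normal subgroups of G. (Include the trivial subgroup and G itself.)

G is abelian, so every subgroup is normal.
G has 18 subgroups in total, hence 18 normal subgroups.

18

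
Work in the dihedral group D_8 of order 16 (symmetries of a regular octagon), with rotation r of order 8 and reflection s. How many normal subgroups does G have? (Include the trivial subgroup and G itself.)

G has 19 subgroups. Checking conjugation-invariance by order — order 1: 1/1 normal; order 2: 1/9 normal; order 4: 1/5 normal; order 8: 3/3 normal; order 16: 1/1 normal.
Total normal subgroups: 7.

7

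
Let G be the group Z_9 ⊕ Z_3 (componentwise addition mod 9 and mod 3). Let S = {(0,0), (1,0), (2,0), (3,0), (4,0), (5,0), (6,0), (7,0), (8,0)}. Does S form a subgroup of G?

Yes

|S| = 9 divides |G| = 27, consistent with Lagrange.
S contains the identity, every element's inverse is in S, and S is closed under +: it is a subgroup.
In fact S = ⟨(4,0)⟩.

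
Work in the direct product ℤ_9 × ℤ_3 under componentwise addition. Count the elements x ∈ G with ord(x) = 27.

An element (a,b) has order lcm(ord(a), ord(b)); count pairs with lcm equal to 27.
Enumerating gives 0 such elements.

0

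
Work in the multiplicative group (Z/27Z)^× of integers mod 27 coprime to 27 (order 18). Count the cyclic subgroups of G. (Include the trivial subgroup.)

A cyclic subgroup of order d is generated by each of its φ(d) elements of order d, so the cyclic subgroups of order d number (#elements of order d)/φ(d).
Cyclic subgroups by order — order 1: 1; order 2: 1; order 3: 1; order 6: 1; order 9: 1; order 18: 1.
Total: 6.

6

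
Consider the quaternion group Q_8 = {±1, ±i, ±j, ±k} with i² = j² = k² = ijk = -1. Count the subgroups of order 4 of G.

3

|G| = 8 and 4 | 8, so subgroups of order 4 are possible by Lagrange.
The subgroups of order 4 are: {1, -1, i, -i}; {1, -1, j, -j}; {1, -1, k, -k}.
So G has 3 subgroups of order 4.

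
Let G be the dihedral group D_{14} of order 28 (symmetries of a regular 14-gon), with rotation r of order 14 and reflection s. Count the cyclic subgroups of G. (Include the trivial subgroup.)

18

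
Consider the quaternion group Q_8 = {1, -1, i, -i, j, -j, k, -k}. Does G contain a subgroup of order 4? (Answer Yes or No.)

4 | 8. A subgroup of order 4 is {1, -1, i, -i}.

Yes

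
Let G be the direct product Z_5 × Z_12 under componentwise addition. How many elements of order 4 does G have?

An element (a,b) has order lcm(ord(a), ord(b)); count pairs with lcm equal to 4.
Enumerating gives 2 such elements.

2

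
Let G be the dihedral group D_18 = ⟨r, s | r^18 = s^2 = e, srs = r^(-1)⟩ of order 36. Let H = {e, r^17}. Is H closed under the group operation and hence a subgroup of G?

No

r^17 ∈ H but its inverse r ∉ H, so H is not a subgroup.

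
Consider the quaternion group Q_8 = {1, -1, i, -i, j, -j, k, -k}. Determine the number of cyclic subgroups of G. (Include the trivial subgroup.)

Each element a generates a cyclic subgroup ⟨a⟩; distinct elements may generate the same one (a cyclic group of order d has φ(d) generators).
Cyclic subgroups by order — order 1: 1; order 2: 1; order 4: 3.
Total: 5.

5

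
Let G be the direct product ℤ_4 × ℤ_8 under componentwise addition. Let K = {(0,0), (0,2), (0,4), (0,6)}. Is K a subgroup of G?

Yes

|K| = 4 divides |G| = 32, consistent with Lagrange.
K contains the identity, every element's inverse is in K, and K is closed under +: it is a subgroup.
In fact K = ⟨(0,2)⟩.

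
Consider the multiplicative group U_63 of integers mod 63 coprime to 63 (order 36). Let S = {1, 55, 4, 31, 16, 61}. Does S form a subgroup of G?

|S| = 6 divides |G| = 36, consistent with Lagrange.
S contains the identity, every element's inverse is in S, and S is closed under ·: it is a subgroup.
In fact S = ⟨61⟩.

Yes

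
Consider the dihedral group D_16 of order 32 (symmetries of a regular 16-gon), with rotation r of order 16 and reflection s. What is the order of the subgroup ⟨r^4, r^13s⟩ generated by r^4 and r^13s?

8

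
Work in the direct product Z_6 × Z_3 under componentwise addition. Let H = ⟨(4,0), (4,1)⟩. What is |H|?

9

|⟨(4,0)⟩| = 3 and |⟨(4,1)⟩| = 3, so |H| is a multiple of lcm(3, 3) = 3 and divides |G| = 18.
Closing under the operation: H = {(0,0), (0,1), (0,2), (2,0), (2,1), (2,2), (4,0), (4,1), (4,2)}, so |H| = 9.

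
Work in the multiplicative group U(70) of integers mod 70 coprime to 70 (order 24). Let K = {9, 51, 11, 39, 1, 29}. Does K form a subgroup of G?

|K| = 6 divides |G| = 24, consistent with Lagrange.
K contains the identity, every element's inverse is in K, and K is closed under ·: it is a subgroup.
In fact K = ⟨39⟩.

Yes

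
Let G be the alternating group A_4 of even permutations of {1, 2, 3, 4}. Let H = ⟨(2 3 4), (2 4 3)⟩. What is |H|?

3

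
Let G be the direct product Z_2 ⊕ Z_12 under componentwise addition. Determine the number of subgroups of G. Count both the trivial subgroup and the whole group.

16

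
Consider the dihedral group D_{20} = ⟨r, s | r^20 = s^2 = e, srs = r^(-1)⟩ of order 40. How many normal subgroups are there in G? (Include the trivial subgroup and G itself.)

9

G has 48 subgroups. Checking conjugation-invariance by order — order 1: 1/1 normal; order 2: 1/21 normal; order 4: 1/11 normal; order 5: 1/1 normal; order 8: 0/5 normal; order 10: 1/5 normal; order 20: 3/3 normal; order 40: 1/1 normal.
Total normal subgroups: 9.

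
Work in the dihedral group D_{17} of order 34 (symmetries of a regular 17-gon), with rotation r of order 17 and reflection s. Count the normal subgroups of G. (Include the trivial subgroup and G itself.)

G has 20 subgroups. Checking conjugation-invariance by order — order 1: 1/1 normal; order 2: 0/17 normal; order 17: 1/1 normal; order 34: 1/1 normal.
Total normal subgroups: 3.

3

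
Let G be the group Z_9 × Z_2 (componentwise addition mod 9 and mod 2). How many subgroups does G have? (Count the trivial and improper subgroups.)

6

|G| = 18, so by Lagrange every subgroup order divides 18. Divisors: 1, 2, 3, 6, 9, 18.
Subgroups by order — order 1: 1; order 2: 1; order 3: 1; order 6: 1; order 9: 1; order 18: 1.
Total: 1 + 1 + 1 + 1 + 1 + 1 = 6.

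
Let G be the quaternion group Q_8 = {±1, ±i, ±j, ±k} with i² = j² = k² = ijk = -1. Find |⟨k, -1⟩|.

|⟨k⟩| = 4 and |⟨-1⟩| = 2, so |H| is a multiple of lcm(4, 2) = 4 and divides |G| = 8.
Closing under the operation: H = {1, -1, k, -k}, so |H| = 4.

4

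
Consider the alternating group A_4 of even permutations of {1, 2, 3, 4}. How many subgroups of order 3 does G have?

|G| = 12 and 3 | 12, so subgroups of order 3 are possible by Lagrange.
The subgroups of order 3 are: {e, (1 2 3), (1 3 2)}; {e, (1 2 4), (1 4 2)}; {e, (1 3 4), (1 4 3)}; {e, (2 3 4), (2 4 3)}.
So G has 4 subgroups of order 3.

4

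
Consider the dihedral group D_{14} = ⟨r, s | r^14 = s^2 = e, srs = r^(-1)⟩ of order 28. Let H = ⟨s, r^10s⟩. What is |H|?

14

|⟨s⟩| = 2 and |⟨r^10s⟩| = 2, so |H| is a multiple of lcm(2, 2) = 2 and divides |G| = 28.
Closing under the operation: H = {e, r^2, r^4, r^6, r^8, r^10, r^12, s, r^2s, r^4s, r^6s, r^8s, r^10s, r^12s}, so |H| = 14.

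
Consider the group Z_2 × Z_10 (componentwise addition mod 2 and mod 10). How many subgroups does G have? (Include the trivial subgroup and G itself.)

10

|G| = 20, so by Lagrange every subgroup order divides 20. Divisors: 1, 2, 4, 5, 10, 20.
Subgroups by order — order 1: 1; order 2: 3; order 4: 1; order 5: 1; order 10: 3; order 20: 1.
Total: 1 + 3 + 1 + 1 + 3 + 1 = 10.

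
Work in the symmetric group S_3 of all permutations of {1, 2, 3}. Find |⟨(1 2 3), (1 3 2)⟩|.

|⟨(1 2 3)⟩| = 3 and |⟨(1 3 2)⟩| = 3, so |H| is a multiple of lcm(3, 3) = 3 and divides |G| = 6.
Closing under the operation: H = {e, (1 2 3), (1 3 2)}, so |H| = 3.

3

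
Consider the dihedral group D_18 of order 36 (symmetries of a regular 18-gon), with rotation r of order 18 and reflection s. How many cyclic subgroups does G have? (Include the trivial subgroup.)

Each element a generates a cyclic subgroup ⟨a⟩; distinct elements may generate the same one (a cyclic group of order d has φ(d) generators).
Cyclic subgroups by order — order 1: 1; order 2: 19; order 3: 1; order 6: 1; order 9: 1; order 18: 1.
Total: 24.

24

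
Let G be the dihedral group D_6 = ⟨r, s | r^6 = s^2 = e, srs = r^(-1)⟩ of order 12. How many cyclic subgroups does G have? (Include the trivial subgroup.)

10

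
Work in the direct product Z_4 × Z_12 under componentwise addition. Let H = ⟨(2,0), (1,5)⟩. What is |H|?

24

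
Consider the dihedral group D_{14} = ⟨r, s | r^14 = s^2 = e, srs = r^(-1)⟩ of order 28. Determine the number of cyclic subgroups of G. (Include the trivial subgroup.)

18

Each element a generates a cyclic subgroup ⟨a⟩; distinct elements may generate the same one (a cyclic group of order d has φ(d) generators).
Cyclic subgroups by order — order 1: 1; order 2: 15; order 7: 1; order 14: 1.
Total: 18.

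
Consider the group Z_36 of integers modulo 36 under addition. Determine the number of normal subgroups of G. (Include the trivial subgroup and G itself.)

G is abelian, so every subgroup is normal.
G has 9 subgroups in total, hence 9 normal subgroups.

9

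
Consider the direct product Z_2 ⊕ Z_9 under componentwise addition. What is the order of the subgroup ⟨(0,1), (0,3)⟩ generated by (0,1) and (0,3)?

|⟨(0,1)⟩| = 9 and |⟨(0,3)⟩| = 3, so |H| is a multiple of lcm(9, 3) = 9 and divides |G| = 18.
Closing under the operation: H = {(0,0), (0,1), (0,2), (0,3), (0,4), (0,5), (0,6), (0,7), (0,8)}, so |H| = 9.

9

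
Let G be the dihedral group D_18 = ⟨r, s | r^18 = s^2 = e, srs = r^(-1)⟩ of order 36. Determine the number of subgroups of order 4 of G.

9

|G| = 36 and 4 | 36, so subgroups of order 4 are possible by Lagrange.
The subgroups of order 4 are: {e, r^9, rs, r^10s}; {e, r^9, r^2s, r^11s}; {e, r^9, r^3s, r^12s}; {e, r^9, r^4s, r^13s}; … (9 in all).
So G has 9 subgroups of order 4.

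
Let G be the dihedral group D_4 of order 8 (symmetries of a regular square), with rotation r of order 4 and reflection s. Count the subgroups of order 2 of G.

5

|G| = 8 and 2 | 8, so subgroups of order 2 are possible by Lagrange.
The subgroups of order 2 are: {e, r^2}; {e, r^2s}; {e, r^3s}; {e, rs}; … (5 in all).
So G has 5 subgroups of order 2.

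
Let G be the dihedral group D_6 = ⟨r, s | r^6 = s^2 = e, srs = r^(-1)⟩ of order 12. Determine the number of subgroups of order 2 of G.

|G| = 12 and 2 | 12, so subgroups of order 2 are possible by Lagrange.
The subgroups of order 2 are: {e, r^2s}; {e, r^3}; {e, r^3s}; {e, r^4s}; … (7 in all).
So G has 7 subgroups of order 2.

7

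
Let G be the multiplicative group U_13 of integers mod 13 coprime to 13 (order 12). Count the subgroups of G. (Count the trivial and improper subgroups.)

|G| = 12, so by Lagrange every subgroup order divides 12. Divisors: 1, 2, 3, 4, 6, 12.
Subgroups by order — order 1: 1; order 2: 1; order 3: 1; order 4: 1; order 6: 1; order 12: 1.
Total: 1 + 1 + 1 + 1 + 1 + 1 = 6.

6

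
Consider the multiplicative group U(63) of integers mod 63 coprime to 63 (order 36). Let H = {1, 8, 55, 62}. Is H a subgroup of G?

|H| = 4 divides |G| = 36, consistent with Lagrange.
H contains the identity, every element's inverse is in H, and H is closed under ·: it is a subgroup.

Yes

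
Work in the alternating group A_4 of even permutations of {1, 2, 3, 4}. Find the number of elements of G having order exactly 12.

0

No element of G has order 12 (even though 12 | 12).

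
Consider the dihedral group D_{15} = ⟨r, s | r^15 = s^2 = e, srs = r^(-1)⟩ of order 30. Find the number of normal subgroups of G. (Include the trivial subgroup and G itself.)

G has 28 subgroups. Checking conjugation-invariance by order — order 1: 1/1 normal; order 2: 0/15 normal; order 3: 1/1 normal; order 5: 1/1 normal; order 6: 0/5 normal; order 10: 0/3 normal; order 15: 1/1 normal; order 30: 1/1 normal.
Total normal subgroups: 5.

5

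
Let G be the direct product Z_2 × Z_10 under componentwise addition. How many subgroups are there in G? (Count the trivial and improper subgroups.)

10

|G| = 20, so by Lagrange every subgroup order divides 20. Divisors: 1, 2, 4, 5, 10, 20.
Subgroups by order — order 1: 1; order 2: 3; order 4: 1; order 5: 1; order 10: 3; order 20: 1.
Total: 1 + 3 + 1 + 1 + 3 + 1 = 10.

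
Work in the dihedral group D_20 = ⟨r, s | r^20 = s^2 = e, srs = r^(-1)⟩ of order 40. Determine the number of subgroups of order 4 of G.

11

|G| = 40 and 4 | 40, so subgroups of order 4 are possible by Lagrange.
The subgroups of order 4 are: {e, r^10, s, r^10s}; {e, r^10, rs, r^11s}; {e, r^10, r^2s, r^12s}; {e, r^10, r^3s, r^13s}; … (11 in all).
So G has 11 subgroups of order 4.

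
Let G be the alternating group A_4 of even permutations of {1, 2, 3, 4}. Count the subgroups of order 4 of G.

|G| = 12 and 4 | 12, so subgroups of order 4 are possible by Lagrange.
The subgroups of order 4 are: {e, (1 2)(3 4), (1 3)(2 4), (1 4)(2 3)}.
So G has 1 subgroup of order 4.

1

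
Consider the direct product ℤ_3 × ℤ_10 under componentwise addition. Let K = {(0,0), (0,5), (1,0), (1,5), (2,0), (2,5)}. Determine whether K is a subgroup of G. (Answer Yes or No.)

|K| = 6 divides |G| = 30, consistent with Lagrange.
K contains the identity, every element's inverse is in K, and K is closed under +: it is a subgroup.
In fact K = ⟨(1,5)⟩.

Yes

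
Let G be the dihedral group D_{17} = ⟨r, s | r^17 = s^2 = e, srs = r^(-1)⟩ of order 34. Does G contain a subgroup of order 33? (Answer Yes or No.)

No

33 does not divide |G| = 34, so by Lagrange no subgroup of order 33 exists.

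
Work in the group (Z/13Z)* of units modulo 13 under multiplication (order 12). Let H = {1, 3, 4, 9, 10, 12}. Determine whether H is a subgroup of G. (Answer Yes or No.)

|H| = 6 divides |G| = 12, consistent with Lagrange.
H contains the identity, every element's inverse is in H, and H is closed under ·: it is a subgroup.
In fact H = ⟨4⟩.

Yes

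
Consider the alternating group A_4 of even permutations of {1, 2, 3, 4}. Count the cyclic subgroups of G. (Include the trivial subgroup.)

8

Group the elements of G by the cyclic subgroup they generate; each cyclic subgroup of order d accounts for φ(d) elements.
Cyclic subgroups by order — order 1: 1; order 2: 3; order 3: 4.
Total: 8.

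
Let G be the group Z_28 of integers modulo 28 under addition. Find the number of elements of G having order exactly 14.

In a cyclic group of order 28, the number of elements of order d (for d | 28) is φ(d).
φ(14) = 6.

6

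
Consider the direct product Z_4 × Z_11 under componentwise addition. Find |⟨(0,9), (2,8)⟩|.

22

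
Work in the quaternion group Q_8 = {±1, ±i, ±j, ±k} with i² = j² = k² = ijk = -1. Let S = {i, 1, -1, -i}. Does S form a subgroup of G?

Yes

|S| = 4 divides |G| = 8, consistent with Lagrange.
S contains the identity, every element's inverse is in S, and S is closed under ·: it is a subgroup.
In fact S = ⟨-i⟩.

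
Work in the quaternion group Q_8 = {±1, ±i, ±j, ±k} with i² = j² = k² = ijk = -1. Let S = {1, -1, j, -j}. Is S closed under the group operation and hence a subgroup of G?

Yes

|S| = 4 divides |G| = 8, consistent with Lagrange.
S contains the identity, every element's inverse is in S, and S is closed under ·: it is a subgroup.
In fact S = ⟨j⟩.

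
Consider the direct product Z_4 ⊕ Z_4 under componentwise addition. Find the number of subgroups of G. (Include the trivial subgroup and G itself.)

15

|G| = 16, so by Lagrange every subgroup order divides 16. Divisors: 1, 2, 4, 8, 16.
Subgroups by order — order 1: 1; order 2: 3; order 4: 7; order 8: 3; order 16: 1.
Total: 1 + 3 + 7 + 3 + 1 = 15.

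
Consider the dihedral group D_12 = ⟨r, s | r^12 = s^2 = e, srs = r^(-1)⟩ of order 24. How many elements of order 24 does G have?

0

No element of G has order 24 (even though 24 | 24).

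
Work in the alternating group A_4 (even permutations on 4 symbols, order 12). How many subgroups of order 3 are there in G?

|G| = 12 and 3 | 12, so subgroups of order 3 are possible by Lagrange.
The subgroups of order 3 are: {e, (1 2 3), (1 3 2)}; {e, (1 2 4), (1 4 2)}; {e, (1 3 4), (1 4 3)}; {e, (2 3 4), (2 4 3)}.
So G has 4 subgroups of order 3.

4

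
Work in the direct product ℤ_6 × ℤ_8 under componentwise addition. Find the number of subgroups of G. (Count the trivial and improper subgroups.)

|G| = 48, so by Lagrange every subgroup order divides 48. Divisors: 1, 2, 3, 4, 6, 8, 12, 16, 24, 48.
Subgroups by order — order 1: 1; order 2: 3; order 3: 1; order 4: 3; order 6: 3; order 8: 3; order 12: 3; order 16: 1; order 24: 3; order 48: 1.
Total: 1 + 3 + 1 + 3 + 3 + 3 + 3 + 1 + 3 + 1 = 22.

22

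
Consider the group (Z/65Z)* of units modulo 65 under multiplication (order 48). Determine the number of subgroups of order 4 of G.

|G| = 48 and 4 | 48, so subgroups of order 4 are possible by Lagrange.
The subgroups of order 4 are: {1, 12, 14, 38}; {1, 14, 27, 53}; {1, 14, 51, 64}; {1, 18, 47, 64}; … (7 in all).
So G has 7 subgroups of order 4.

7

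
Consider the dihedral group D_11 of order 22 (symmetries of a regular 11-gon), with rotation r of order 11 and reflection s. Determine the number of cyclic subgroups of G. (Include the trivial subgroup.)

Each element a generates a cyclic subgroup ⟨a⟩; distinct elements may generate the same one (a cyclic group of order d has φ(d) generators).
Cyclic subgroups by order — order 1: 1; order 2: 11; order 11: 1.
Total: 13.

13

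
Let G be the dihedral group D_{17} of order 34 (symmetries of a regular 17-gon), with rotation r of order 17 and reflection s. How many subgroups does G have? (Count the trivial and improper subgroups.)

|G| = 34, so by Lagrange every subgroup order divides 34. Divisors: 1, 2, 17, 34.
Subgroups by order — order 1: 1; order 2: 17; order 17: 1; order 34: 1.
Total: 1 + 17 + 1 + 1 = 20.

20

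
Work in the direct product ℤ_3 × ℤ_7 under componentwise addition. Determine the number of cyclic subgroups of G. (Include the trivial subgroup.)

Group the elements of G by the cyclic subgroup they generate; each cyclic subgroup of order d accounts for φ(d) elements.
Cyclic subgroups by order — order 1: 1; order 3: 1; order 7: 1; order 21: 1.
Total: 4.

4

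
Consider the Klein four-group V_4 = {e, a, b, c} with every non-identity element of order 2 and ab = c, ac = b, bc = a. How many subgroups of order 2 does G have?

3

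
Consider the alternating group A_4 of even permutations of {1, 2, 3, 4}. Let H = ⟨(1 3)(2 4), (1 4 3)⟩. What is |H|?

12

|⟨(1 3)(2 4)⟩| = 2 and |⟨(1 4 3)⟩| = 3, so |H| is a multiple of lcm(2, 3) = 6 and divides |G| = 12.
Closing {(1 3)(2 4), (1 4 3)} under the group operation gives all of G, so |H| = 12.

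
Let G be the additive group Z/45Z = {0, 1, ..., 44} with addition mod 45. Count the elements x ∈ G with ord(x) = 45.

24

In a cyclic group of order 45, the number of elements of order d (for d | 45) is φ(d).
φ(45) = 24.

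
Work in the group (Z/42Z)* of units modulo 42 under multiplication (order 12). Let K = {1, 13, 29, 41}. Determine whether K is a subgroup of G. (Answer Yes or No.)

Yes

|K| = 4 divides |G| = 12, consistent with Lagrange.
K contains the identity, every element's inverse is in K, and K is closed under ·: it is a subgroup.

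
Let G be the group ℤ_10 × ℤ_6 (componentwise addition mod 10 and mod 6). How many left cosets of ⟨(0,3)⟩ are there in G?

|⟨(0,3)⟩| = 2 and |G| = 60.
By Lagrange, [G : H] = |G|/|H| = 60/2 = 30.

30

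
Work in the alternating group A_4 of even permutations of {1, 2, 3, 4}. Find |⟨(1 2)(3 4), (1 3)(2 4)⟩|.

4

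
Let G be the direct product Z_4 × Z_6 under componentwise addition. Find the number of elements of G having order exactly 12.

8

An element (a,b) has order lcm(ord(a), ord(b)); count pairs with lcm equal to 12.
Enumerating gives 8 such elements.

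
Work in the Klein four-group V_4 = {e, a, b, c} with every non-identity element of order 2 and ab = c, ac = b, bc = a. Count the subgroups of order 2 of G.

|G| = 4 and 2 | 4, so subgroups of order 2 are possible by Lagrange.
The subgroups of order 2 are: {e, a}; {e, b}; {e, c}.
So G has 3 subgroups of order 2.

3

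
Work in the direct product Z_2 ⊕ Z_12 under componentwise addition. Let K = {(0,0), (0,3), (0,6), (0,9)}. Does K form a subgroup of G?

|K| = 4 divides |G| = 24, consistent with Lagrange.
K contains the identity, every element's inverse is in K, and K is closed under +: it is a subgroup.
In fact K = ⟨(0,3)⟩.

Yes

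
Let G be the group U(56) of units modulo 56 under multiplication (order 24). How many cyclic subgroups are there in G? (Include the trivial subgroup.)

Group the elements of G by the cyclic subgroup they generate; each cyclic subgroup of order d accounts for φ(d) elements.
Cyclic subgroups by order — order 1: 1; order 2: 7; order 3: 1; order 6: 7.
Total: 16.

16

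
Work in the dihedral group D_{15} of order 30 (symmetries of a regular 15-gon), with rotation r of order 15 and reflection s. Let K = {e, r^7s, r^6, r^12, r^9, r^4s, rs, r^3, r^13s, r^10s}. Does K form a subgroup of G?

|K| = 10 divides |G| = 30, consistent with Lagrange.
K contains the identity, every element's inverse is in K, and K is closed under ·: it is a subgroup.

Yes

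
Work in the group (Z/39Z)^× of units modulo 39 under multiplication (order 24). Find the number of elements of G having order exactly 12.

8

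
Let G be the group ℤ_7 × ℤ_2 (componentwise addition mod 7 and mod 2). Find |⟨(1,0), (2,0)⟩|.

7

|⟨(1,0)⟩| = 7 and |⟨(2,0)⟩| = 7, so |H| is a multiple of lcm(7, 7) = 7 and divides |G| = 14.
Closing under the operation: H = {(0,0), (1,0), (2,0), (3,0), (4,0), (5,0), (6,0)}, so |H| = 7.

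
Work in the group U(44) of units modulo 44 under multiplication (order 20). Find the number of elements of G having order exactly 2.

The elements of order 2 are: 21, 23, 43.
That's 3.

3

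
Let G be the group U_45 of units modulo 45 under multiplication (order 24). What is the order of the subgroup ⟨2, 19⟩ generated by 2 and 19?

|⟨2⟩| = 12 and |⟨19⟩| = 2, so |H| is a multiple of lcm(12, 2) = 12 and divides |G| = 24.
Closing under the operation: H = {1, 2, 4, 8, 16, 17, 19, 23, 31, 32, 34, 38}, so |H| = 12.

12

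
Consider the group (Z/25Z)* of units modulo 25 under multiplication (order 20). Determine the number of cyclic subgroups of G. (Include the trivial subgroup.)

6

Group the elements of G by the cyclic subgroup they generate; each cyclic subgroup of order d accounts for φ(d) elements.
Cyclic subgroups by order — order 1: 1; order 2: 1; order 4: 1; order 5: 1; order 10: 1; order 20: 1.
Total: 6.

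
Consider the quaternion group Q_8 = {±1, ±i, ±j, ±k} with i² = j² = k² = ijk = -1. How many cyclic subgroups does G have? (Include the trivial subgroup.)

5

Group the elements of G by the cyclic subgroup they generate; each cyclic subgroup of order d accounts for φ(d) elements.
Cyclic subgroups by order — order 1: 1; order 2: 1; order 4: 3.
Total: 5.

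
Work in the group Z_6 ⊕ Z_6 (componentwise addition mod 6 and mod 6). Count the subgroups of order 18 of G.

|G| = 36 and 18 | 36, so subgroups of order 18 are possible by Lagrange.
The subgroups of order 18 are: {(0,0), (0,1), (0,2), (0,3), (0,4), (0,5), (2,0), (2,1), (2,2), (2,3), (2,4), (2,5), (4,0), (4,1), (4,2), (4,3), (4,4), (4,5)}; {(0,0), (0,2), (0,4), (1,0), (1,2), (1,4), (2,0), (2,2), (2,4), (3,0), (3,2), (3,4), (4,0), (4,2), (4,4), (5,0), (5,2), (5,4)}; {(0,0), (0,2), (0,4), (1,1), (1,3), (1,5), (2,0), (2,2), (2,4), (3,1), (3,3), (3,5), (4,0), (4,2), (4,4), (5,1), (5,3), (5,5)}.
So G has 3 subgroups of order 18.

3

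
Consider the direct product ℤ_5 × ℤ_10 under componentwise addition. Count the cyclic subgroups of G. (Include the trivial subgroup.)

A cyclic subgroup of order d is generated by each of its φ(d) elements of order d, so the cyclic subgroups of order d number (#elements of order d)/φ(d).
Cyclic subgroups by order — order 1: 1; order 2: 1; order 5: 6; order 10: 6.
Total: 14.

14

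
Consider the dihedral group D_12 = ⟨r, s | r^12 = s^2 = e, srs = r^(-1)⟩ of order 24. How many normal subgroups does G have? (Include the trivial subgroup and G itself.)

G has 34 subgroups. Checking conjugation-invariance by order — order 1: 1/1 normal; order 2: 1/13 normal; order 3: 1/1 normal; order 4: 1/7 normal; order 6: 1/5 normal; order 8: 0/3 normal; order 12: 3/3 normal; order 24: 1/1 normal.
Total normal subgroups: 9.

9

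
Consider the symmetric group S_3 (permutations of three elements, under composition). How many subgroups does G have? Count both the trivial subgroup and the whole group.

|G| = 6, so by Lagrange every subgroup order divides 6. Divisors: 1, 2, 3, 6.
Subgroups by order — order 1: 1; order 2: 3; order 3: 1; order 6: 1.
Total: 1 + 3 + 1 + 1 = 6.

6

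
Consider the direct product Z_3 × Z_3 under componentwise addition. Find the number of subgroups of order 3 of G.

|G| = 9 and 3 | 9, so subgroups of order 3 are possible by Lagrange.
The subgroups of order 3 are: {(0,0), (0,1), (0,2)}; {(0,0), (1,0), (2,0)}; {(0,0), (1,1), (2,2)}; {(0,0), (1,2), (2,1)}.
So G has 4 subgroups of order 3.

4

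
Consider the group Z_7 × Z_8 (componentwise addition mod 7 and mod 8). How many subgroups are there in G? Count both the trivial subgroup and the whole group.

|G| = 56, so by Lagrange every subgroup order divides 56. Divisors: 1, 2, 4, 7, 8, 14, 28, 56.
Subgroups by order — order 1: 1; order 2: 1; order 4: 1; order 7: 1; order 8: 1; order 14: 1; order 28: 1; order 56: 1.
Total: 1 + 1 + 1 + 1 + 1 + 1 + 1 + 1 = 8.

8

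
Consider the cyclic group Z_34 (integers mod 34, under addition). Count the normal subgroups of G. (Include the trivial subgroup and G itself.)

G is abelian, so every subgroup is normal.
G has 4 subgroups in total, hence 4 normal subgroups.

4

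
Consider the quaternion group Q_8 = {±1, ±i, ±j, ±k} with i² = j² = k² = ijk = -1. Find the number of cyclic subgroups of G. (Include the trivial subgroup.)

Each element a generates a cyclic subgroup ⟨a⟩; distinct elements may generate the same one (a cyclic group of order d has φ(d) generators).
Cyclic subgroups by order — order 1: 1; order 2: 1; order 4: 3.
Total: 5.

5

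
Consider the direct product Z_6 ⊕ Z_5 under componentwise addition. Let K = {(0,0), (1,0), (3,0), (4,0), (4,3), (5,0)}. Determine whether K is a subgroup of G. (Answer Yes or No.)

No

(4,3) ∈ K but its inverse (2,2) ∉ K, so K is not a subgroup.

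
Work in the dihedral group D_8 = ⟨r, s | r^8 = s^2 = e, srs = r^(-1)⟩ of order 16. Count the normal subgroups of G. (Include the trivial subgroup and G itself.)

G has 19 subgroups. Checking conjugation-invariance by order — order 1: 1/1 normal; order 2: 1/9 normal; order 4: 1/5 normal; order 8: 3/3 normal; order 16: 1/1 normal.
Total normal subgroups: 7.

7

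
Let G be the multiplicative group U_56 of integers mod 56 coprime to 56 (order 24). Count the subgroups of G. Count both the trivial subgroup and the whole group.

32

|G| = 24, so by Lagrange every subgroup order divides 24. Divisors: 1, 2, 3, 4, 6, 8, 12, 24.
Subgroups by order — order 1: 1; order 2: 7; order 3: 1; order 4: 7; order 6: 7; order 8: 1; order 12: 7; order 24: 1.
Total: 1 + 7 + 1 + 7 + 7 + 1 + 7 + 1 = 32.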